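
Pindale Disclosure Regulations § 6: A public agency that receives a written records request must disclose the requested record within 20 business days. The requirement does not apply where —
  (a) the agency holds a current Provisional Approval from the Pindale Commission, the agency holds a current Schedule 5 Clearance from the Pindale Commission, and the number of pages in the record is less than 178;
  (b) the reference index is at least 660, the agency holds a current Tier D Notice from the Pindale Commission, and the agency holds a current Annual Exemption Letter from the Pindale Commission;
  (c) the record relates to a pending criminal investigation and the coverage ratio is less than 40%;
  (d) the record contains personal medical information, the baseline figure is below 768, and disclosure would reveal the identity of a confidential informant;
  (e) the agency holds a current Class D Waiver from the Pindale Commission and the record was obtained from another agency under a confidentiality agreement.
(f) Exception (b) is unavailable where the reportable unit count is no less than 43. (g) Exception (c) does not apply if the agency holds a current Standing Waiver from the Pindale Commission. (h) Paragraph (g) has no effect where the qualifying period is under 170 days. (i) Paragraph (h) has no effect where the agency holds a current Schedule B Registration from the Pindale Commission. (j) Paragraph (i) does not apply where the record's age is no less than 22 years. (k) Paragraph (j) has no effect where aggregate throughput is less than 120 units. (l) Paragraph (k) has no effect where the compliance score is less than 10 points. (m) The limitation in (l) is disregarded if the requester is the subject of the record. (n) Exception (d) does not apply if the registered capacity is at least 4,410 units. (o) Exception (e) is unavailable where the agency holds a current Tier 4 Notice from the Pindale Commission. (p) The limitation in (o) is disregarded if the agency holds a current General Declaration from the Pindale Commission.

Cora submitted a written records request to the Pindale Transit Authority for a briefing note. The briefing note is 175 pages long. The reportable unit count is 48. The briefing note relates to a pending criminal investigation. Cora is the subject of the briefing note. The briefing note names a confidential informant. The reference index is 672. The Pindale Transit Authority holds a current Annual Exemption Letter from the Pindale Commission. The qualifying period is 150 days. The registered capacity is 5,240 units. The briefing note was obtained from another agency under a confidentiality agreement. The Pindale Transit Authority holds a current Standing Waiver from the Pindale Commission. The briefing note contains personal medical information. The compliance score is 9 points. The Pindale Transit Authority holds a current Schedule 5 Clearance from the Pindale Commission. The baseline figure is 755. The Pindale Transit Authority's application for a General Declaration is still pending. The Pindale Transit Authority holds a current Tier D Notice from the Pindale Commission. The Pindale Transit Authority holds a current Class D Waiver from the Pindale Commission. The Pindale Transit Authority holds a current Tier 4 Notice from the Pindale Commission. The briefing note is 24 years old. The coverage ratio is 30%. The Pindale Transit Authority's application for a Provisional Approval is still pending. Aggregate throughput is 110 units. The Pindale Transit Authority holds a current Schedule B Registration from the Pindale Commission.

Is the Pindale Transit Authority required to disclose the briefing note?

Yes — the Pindale Transit Authority must disclose the briefing note.

Exception (a) fails — the Provisional Approval is not current.
Exception (b): the reference index is 672, meeting the 660 threshold; a current Tier D Notice is held; a current Annual Exemption Letter is held — every condition holds. But applying paragraph (f): (f) is triggered — the reportable unit count is 48, meeting the 43 threshold. Exception (b) does not apply.
Exception (c): the briefing note relates to a pending investigation; the coverage ratio is 30%, less than the 40% limit — every condition holds. But applying paragraphs (g)–(m): (g) is triggered — a current Standing Waiver is held. (h) would limit (g) — the qualifying period is 150 days, under the 170 days limit — but (i) sets (h) aside: (i) operates — a current Schedule B Registration is held. (j) would limit (i) — the record's age is 24 years, meeting the 22 years threshold — but (k) sets (j) aside: (k) is engaged — aggregate throughput is 110 units, less than the 120 units limit. (l) would limit (k) — the compliance score is 9 points, less than the 10 points limit — but (m) sets (l) aside: (m) is engaged — Cora is the subject of the briefing note. So (c) is unavailable.
Exception (d)'s conditions are all satisfied: the briefing note contains personal medical information; the baseline figure is 755, below the 768 limit; the briefing note names a confidential informant. Turning to paragraph (n): (n) operates against (d): the registered capacity is 5,240 units, meeting the 4,410 units threshold. Exception (d) does not apply.
Exception (e)'s conditions are all satisfied: a current Class D Waiver is held; the briefing note was obtained under a confidentiality agreement. But: (o) operates — a current Tier 4 Notice is held. (p) is not engaged (the General Declaration is not current), so (o) stands. Exception (e) does not apply.
No exception applies. The general rule governs.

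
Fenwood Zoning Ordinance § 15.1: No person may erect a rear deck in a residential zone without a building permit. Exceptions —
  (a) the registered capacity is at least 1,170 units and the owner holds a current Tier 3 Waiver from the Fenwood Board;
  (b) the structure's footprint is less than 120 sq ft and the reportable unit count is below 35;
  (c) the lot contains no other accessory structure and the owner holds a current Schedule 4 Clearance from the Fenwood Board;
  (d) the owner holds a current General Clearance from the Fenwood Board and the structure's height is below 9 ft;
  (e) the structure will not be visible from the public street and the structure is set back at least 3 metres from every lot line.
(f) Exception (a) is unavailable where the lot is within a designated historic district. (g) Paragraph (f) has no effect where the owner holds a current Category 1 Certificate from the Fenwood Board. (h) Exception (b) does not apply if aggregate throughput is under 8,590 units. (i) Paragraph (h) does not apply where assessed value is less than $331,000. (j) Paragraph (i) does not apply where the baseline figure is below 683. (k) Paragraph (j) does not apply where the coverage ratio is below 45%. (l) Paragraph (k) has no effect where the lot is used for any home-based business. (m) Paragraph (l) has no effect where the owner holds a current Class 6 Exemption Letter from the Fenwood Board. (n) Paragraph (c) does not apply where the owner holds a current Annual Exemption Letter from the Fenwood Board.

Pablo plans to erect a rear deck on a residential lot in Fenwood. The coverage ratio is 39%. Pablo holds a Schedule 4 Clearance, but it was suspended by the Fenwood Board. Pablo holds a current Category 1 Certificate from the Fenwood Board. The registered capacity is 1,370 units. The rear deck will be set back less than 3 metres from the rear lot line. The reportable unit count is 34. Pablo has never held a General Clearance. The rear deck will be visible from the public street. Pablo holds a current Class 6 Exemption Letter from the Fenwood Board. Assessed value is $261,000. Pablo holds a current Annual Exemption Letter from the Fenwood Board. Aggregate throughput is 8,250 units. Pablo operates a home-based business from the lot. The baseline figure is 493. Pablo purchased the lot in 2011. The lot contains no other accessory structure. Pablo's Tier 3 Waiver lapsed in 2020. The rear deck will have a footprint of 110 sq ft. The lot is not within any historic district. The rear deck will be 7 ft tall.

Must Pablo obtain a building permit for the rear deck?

No — exception (b) applies; Pablo does not need a building permit.

Exception (a) requires that the owner holds a current Tier 3 Waiver from the Fenwood Board; but the Tier 3 Waiver is not current, so (a) is unavailable.
Exception (b): the structure's footprint is 110 sq ft, less than the 120 sq ft limit; the reportable unit count is 34, below the 35 limit — every condition holds. Considering the limiting provisions: (h) would limit (b) — aggregate throughput is 8,250 units, under the 8,590 units limit — but (i) sets (h) aside: (i) operates against (h): assessed value is $261,000, less than the $331,000 limit. (j) would limit (i) — the baseline figure is 493, below the 683 limit — but (k) sets (j) aside: (k) operates against (j): the coverage ratio is 39%, below the 45% limit. (l) would limit (k) — a home-based business operates on the lot — but (m) sets (l) aside: (m) applies — a current Class 6 Exemption Letter is held. So (b) applies.
Exception (c) requires that the owner holds a current Schedule 4 Clearance from the Fenwood Board; but no current Schedule 4 Clearance is held, so (c) is unavailable.
Exception (d) fails — the General Clearance is not current.
Exception (e) requires that the structure will not be visible from the public street; but the structure will be visible from the street, so (e) is unavailable.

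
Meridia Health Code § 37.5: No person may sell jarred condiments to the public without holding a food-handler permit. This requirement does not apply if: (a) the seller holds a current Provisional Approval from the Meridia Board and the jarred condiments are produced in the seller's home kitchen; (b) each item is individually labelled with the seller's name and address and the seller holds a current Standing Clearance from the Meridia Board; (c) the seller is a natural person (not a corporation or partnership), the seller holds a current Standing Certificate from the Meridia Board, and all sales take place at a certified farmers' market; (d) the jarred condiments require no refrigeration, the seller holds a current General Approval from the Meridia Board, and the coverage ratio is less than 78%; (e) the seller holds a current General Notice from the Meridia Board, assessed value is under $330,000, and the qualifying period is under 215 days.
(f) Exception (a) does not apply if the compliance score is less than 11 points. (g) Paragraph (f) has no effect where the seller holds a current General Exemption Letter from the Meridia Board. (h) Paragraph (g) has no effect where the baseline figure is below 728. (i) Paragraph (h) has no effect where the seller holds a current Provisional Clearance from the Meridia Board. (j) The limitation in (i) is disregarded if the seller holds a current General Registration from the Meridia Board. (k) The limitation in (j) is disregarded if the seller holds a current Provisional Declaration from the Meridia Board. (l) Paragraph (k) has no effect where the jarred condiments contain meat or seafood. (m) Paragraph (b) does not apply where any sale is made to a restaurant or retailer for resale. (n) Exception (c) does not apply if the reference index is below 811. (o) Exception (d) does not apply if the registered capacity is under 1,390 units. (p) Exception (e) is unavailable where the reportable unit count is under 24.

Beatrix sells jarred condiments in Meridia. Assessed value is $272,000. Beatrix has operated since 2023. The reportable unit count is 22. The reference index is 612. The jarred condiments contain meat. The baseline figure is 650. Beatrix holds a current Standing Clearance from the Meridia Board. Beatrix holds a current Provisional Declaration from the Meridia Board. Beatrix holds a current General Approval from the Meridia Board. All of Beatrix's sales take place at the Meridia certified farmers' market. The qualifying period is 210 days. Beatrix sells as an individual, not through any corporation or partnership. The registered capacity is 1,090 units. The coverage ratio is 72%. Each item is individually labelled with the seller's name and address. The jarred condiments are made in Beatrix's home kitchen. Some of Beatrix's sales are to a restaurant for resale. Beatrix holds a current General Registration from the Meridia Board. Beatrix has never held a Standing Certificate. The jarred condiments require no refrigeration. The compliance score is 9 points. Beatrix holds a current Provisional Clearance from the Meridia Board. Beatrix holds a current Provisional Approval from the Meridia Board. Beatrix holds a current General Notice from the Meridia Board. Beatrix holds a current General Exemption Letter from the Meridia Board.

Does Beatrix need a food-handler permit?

Yes — Beatrix must hold a food-handler permit.

All of (a)'s requirements are met (a current Provisional Approval is held; the jarred condiments are home-kitchen produced). However, paragraphs (f)–(l) must be considered: (f) operates against (a): the compliance score is 9 points, less than the 11 points limit. (g) would limit (f) — a current General Exemption Letter is held — but (h) sets (g) aside: (h) operates — the baseline figure is 650, below the 728 limit. (i) would limit (h) — a current Provisional Clearance is held — but (j) sets (i) aside: (j) is engaged — a current General Registration is held. (k) is triggered (a current Provisional Declaration is held), but yields to (l): (l) operates against (k): the jarred condiments contain meat. (a) is therefore removed.
Exception (b)'s conditions are all satisfied: items are individually labelled; a current Standing Clearance is held. But: (m) is engaged — some sales are to a restaurant for resale. (b) is therefore removed.
Exception (c) requires that the seller holds a current Standing Certificate from the Meridia Board; but the Standing Certificate is not current, so (c) is unavailable.
Exception (d): the jarred condiments are shelf-stable; a current General Approval is held; the coverage ratio is 72%, less than the 78% limit — every condition holds. Turning to paragraph (o): (o) operates against (d): the registered capacity is 1,090 units, under the 1,390 units limit. Exception (d) does not apply.
Exception (e) is satisfied on its face — a current General Notice is held; assessed value is $272,000, under the $330,000 limit; the qualifying period is 210 days, under the 215 days limit. But applying paragraph (p): (p) operates — the reportable unit count is 22, under the 24 limit. Exception (e) does not apply.
Every exception is unavailable, so the rule governs.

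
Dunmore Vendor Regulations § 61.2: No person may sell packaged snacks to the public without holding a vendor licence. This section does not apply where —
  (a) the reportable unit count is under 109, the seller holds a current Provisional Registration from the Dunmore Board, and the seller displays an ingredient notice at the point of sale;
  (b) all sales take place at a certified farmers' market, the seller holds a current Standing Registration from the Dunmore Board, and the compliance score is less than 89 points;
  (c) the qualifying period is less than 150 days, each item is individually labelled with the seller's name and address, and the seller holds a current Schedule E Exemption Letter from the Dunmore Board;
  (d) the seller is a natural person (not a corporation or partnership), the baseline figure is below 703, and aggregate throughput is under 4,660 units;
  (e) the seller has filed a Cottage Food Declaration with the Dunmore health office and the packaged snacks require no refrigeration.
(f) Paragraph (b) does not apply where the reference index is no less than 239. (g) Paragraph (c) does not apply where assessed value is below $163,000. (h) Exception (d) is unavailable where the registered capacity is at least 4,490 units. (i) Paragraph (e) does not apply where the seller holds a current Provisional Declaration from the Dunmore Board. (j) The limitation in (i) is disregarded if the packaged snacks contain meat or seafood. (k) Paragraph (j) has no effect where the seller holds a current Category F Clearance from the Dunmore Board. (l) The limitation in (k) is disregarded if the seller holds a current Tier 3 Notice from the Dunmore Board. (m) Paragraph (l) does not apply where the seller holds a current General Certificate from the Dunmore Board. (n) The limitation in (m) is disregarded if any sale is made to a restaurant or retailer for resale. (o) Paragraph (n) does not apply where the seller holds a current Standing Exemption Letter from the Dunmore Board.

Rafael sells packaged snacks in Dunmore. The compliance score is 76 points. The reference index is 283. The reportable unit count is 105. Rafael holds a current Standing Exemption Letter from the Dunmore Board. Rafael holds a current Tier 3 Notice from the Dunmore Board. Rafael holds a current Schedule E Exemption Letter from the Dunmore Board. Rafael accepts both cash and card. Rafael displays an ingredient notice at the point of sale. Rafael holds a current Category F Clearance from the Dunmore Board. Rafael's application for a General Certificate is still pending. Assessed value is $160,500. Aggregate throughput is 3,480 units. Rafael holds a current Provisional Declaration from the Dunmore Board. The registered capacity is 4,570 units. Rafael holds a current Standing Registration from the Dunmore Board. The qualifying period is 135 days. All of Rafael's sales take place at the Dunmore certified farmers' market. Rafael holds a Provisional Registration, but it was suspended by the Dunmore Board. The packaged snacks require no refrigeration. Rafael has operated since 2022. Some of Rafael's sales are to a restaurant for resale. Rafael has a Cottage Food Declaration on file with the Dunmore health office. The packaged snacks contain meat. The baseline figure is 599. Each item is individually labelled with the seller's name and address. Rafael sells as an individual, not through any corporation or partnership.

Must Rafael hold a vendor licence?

No — exception (e) applies; Rafael is not required to hold a vendor licence.

Exception (a) does not apply: the Provisional Registration is not current.
Exception (b) is satisfied on its face — all sales are at a certified farmers' market; a current Standing Registration is held; the compliance score is 76 points, less than the 89 points limit. However, paragraph (f) must be considered: (f) operates against (b): the reference index is 283, meeting the 239 threshold. Exception (b) does not apply.
Exception (c): the qualifying period is 135 days, less than the 150 days limit; items are individually labelled; a current Schedule E Exemption Letter is held — every condition holds. But: (g) operates against (c): assessed value is $160,500, below the $163,000 limit. Exception (c) does not apply.
All of (d)'s requirements are met (the seller is a natural person; the baseline figure is 599, below the 703 limit; aggregate throughput is 3,480 units, under the 4,660 units limit). However, paragraph (h) must be considered: (h) operates against (d): the registered capacity is 4,570 units, meeting the 4,490 units threshold. (d) is therefore removed.
Exception (e) is satisfied on its face — a Cottage Food Declaration is on file; the packaged snacks are shelf-stable. Under paragraphs (i)–(o): (i) is engaged (a current Provisional Declaration is held), but is overridden by (j): (j) operates against (i): the packaged snacks contain meat. (k) applies (a current Category F Clearance is held), but is set aside by (l): (l) applies — a current Tier 3 Notice is held. (m), which would lift (l), does not operate here — there is no General Certificate in force. (e) remains available.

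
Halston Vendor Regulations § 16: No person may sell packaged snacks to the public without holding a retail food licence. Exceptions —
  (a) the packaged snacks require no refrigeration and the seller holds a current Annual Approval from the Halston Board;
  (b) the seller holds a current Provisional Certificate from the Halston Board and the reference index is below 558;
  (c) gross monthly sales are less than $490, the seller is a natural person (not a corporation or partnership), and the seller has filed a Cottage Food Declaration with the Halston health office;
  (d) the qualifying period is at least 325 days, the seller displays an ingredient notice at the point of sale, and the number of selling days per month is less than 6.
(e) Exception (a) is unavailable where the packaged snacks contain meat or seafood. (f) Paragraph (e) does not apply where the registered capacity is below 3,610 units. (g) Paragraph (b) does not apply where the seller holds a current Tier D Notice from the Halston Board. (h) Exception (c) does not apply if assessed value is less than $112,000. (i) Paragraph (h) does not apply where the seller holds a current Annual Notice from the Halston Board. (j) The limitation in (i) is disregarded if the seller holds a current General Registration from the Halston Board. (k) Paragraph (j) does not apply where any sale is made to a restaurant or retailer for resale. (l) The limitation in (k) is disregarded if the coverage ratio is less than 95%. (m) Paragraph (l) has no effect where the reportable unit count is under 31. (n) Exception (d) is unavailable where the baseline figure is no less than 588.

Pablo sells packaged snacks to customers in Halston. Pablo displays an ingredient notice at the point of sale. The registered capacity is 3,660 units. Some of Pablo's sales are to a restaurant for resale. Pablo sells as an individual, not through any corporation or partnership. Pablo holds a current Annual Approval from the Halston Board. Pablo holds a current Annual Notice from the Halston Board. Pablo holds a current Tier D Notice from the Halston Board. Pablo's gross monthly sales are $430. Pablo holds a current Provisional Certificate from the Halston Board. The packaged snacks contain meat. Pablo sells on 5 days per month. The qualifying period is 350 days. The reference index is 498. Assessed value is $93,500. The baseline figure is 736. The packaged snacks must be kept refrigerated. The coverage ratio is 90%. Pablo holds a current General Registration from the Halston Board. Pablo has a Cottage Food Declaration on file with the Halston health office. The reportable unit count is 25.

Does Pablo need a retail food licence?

No — exception (c) applies; Pablo is not required to hold a retail food licence.

Exception (a) fails — the packaged snacks require refrigeration.
All of (b)'s requirements are met (a current Provisional Certificate is held; the reference index is 498, below the 558 limit). However, paragraph (g) must be considered: (g) operates against (b): a current Tier D Notice is held. Exception (b) does not apply.
All of (c)'s requirements are met (gross monthly sales are $430, less than the $490 limit; the seller is a natural person; a Cottage Food Declaration is on file). Applying paragraphs (h)–(m): (h) would limit (c) — assessed value is $93,500, less than the $112,000 limit — but (i) sets (h) aside: (i) operates against (h): a current Annual Notice is held. (j) would limit (i) — a current General Registration is held — but (k) sets (j) aside: (k) is engaged — some sales are to a restaurant for resale. (l) would limit (k) — the coverage ratio is 90%, less than the 95% limit — but (m) sets (l) aside: (m) applies — the reportable unit count is 25, under the 31 limit. Exception (c) stands.
Exception (d) is satisfied on its face — the qualifying period is 350 days, meeting the 325 days threshold; an ingredient notice is displayed; the number of selling days per month is 5, less than the 6 limit. However, paragraph (n) must be considered: (n) is engaged — the baseline figure is 736, meeting the 588 threshold. So (d) is unavailable.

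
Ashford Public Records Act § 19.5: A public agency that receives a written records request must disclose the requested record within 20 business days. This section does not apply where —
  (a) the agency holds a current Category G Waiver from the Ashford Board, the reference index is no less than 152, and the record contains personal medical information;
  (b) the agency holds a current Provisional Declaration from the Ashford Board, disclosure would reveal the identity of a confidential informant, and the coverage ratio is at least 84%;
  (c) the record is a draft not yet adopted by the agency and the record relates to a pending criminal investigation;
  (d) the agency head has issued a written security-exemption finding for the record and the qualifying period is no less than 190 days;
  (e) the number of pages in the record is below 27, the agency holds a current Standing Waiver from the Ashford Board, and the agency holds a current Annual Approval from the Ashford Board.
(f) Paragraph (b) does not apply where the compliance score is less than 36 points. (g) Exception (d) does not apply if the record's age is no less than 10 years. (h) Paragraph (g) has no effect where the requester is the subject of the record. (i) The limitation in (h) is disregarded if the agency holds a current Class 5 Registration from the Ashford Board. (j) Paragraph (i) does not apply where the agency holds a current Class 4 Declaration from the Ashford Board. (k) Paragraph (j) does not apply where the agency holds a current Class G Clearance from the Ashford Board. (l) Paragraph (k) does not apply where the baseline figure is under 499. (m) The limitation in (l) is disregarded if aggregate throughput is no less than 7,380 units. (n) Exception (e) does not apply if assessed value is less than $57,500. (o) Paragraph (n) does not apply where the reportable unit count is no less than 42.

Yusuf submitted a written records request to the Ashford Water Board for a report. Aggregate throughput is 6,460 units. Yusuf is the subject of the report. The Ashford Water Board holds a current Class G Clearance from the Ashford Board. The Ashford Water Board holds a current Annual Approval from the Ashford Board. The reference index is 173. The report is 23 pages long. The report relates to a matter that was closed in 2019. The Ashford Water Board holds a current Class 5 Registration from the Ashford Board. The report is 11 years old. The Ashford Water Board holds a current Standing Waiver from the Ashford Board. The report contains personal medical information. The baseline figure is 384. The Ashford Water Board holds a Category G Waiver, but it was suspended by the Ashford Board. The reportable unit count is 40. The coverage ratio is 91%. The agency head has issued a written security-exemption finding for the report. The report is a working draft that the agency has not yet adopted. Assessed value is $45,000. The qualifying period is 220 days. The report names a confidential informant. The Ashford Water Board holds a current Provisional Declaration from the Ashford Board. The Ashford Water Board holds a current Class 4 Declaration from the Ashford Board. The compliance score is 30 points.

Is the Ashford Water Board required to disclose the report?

No — exception (d) applies; the Ashford Water Board is not required to disclose the report.

Exception (a) requires that the agency holds a current Category G Waiver from the Ashford Board; but the Category G Waiver is not current, so (a) is unavailable.
All of (b)'s requirements are met (a current Provisional Declaration is held; the report names a confidential informant; the coverage ratio is 91%, meeting the 84% threshold). But: (f) operates against (b): the compliance score is 30 points, less than the 36 points limit. So (b) is unavailable.
Exception (c) fails — the report relates to a closed matter.
Exception (d): a written security-exemption finding has been issued; the qualifying period is 220 days, meeting the 190 days threshold — every condition holds. Applying paragraphs (g)–(m): (g) applies (the record's age is 11 years, meeting the 10 years threshold), but is displaced by (h): (h) is triggered — Yusuf is the subject of the report. (i) operates (a current Class 5 Registration is held), but is displaced by (j): (j) operates against (i): a current Class 4 Declaration is held. (k) would limit (j) — a current Class G Clearance is held — but (l) sets (k) aside: (l) operates against (k): the baseline figure is 384, under the 499 limit. (m) does not operate here (aggregate throughput is 6,460 units, short of 7,380 units), so (l) stands. Exception (d) stands.
Exception (e) is satisfied on its face — the number of pages in the record is 23, below the 27 limit; a current Standing Waiver is held; a current Annual Approval is held. Turning to paragraphs (n)–(o): (n) operates against (e): assessed value is $45,000, less than the $57,500 limit. (o) is not triggered (the reportable unit count is 40, short of 42), so (n) stands. So (e) is unavailable.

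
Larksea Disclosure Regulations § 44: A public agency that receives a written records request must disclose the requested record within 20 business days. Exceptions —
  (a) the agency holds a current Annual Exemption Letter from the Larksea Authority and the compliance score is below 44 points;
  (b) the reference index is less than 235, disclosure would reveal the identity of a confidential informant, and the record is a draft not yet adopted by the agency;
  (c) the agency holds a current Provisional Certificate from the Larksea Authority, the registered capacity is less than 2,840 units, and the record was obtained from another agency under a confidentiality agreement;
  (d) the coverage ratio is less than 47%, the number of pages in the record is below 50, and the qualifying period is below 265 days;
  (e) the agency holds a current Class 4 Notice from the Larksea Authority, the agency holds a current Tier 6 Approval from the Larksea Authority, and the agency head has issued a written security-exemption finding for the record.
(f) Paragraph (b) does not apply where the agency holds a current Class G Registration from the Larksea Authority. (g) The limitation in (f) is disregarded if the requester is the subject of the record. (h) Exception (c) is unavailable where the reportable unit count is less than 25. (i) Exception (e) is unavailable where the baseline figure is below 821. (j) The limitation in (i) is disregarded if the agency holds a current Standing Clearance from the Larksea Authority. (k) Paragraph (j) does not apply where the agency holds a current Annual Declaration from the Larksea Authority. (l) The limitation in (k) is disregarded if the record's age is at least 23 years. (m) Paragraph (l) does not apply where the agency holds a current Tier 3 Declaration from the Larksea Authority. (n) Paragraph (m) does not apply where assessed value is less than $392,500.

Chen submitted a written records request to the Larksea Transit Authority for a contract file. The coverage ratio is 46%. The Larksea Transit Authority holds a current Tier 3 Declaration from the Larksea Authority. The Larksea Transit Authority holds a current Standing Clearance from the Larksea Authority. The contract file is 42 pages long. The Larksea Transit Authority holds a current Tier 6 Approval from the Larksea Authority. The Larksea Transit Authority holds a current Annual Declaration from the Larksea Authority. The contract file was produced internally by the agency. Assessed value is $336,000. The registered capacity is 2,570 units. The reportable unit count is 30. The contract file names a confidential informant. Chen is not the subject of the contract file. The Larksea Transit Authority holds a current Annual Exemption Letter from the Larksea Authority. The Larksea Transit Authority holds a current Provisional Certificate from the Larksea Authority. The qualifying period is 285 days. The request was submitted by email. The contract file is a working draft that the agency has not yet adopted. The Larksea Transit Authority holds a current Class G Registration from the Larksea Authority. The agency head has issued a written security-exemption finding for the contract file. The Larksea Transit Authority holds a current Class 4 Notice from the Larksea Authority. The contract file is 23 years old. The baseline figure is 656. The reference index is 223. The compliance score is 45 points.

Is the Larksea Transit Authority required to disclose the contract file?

No — exception (e) applies; the Larksea Transit Authority is not required to disclose the contract file.

Exception (a) does not apply: the compliance score is 45 points, not below 44 points.
All of (b)'s requirements are met (the reference index is 223, less than the 235 limit; the contract file names a confidential informant; the contract file is an unadopted draft). However, paragraphs (f)–(g) must be considered: (f) operates against (b): a current Class G Registration is held. (g), which would lift (f), does not operate here — Chen is not the subject of the contract file. (b) is therefore removed.
Exception (c) does not apply: the contract file was produced internally.
Exception (d) does not apply: the qualifying period is 285 days, not below 265 days.
Exception (e) is satisfied on its face — a current Class 4 Notice is held; a current Tier 6 Approval is held; a written security-exemption finding has been issued. Applying paragraphs (i)–(n): (i) is triggered (the baseline figure is 656, below the 821 limit), but is displaced by (j): (j) operates against (i): a current Standing Clearance is held. (k) applies (a current Annual Declaration is held), but yields to (l): (l) operates against (k): the record's age is 23 years, meeting the 23 years threshold. (m) is engaged (a current Tier 3 Declaration is held), but is set aside by (n): (n) is triggered — assessed value is $336,000, less than the $392,500 limit. (e) remains available.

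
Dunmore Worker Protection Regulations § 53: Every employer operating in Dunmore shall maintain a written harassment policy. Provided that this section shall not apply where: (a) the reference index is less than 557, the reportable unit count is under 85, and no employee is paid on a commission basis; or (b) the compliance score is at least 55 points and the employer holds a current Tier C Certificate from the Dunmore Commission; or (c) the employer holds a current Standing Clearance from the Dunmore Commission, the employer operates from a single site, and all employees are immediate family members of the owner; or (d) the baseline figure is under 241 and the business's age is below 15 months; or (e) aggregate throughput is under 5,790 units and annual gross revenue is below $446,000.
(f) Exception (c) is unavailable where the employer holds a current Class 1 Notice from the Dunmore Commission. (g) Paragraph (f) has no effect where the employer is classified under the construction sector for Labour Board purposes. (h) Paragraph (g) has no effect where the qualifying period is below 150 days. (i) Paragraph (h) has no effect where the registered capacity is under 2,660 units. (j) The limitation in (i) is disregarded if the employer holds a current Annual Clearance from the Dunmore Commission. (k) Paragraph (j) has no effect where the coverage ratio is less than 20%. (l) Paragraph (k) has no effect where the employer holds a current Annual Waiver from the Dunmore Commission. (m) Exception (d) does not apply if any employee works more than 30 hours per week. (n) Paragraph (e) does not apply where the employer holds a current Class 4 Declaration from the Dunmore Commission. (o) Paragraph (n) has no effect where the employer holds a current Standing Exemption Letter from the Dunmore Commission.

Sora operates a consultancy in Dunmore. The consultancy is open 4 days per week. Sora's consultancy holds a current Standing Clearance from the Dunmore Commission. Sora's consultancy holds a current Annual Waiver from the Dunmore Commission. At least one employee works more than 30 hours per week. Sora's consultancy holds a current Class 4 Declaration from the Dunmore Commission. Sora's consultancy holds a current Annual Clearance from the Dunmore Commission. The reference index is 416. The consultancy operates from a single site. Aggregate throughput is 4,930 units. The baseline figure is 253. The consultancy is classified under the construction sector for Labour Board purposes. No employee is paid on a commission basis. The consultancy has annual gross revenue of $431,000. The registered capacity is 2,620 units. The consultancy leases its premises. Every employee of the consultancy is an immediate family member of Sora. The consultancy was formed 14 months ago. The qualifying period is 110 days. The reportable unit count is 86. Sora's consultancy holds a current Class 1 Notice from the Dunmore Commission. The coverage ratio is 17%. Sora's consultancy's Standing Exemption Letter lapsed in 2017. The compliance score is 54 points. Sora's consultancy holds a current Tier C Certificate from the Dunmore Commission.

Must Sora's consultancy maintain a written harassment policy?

Yes — Sora's consultancy must maintain a written harassment policy.

Exception (a) fails — the reportable unit count is 86, not under 85.
Exception (b) requires that the compliance score is at least 55 points; but the compliance score is 54 points, short of 55 points, so (b) is unavailable.
All of (c)'s requirements are met (a current Standing Clearance is held; the employer operates from a single site; every employee is an immediate family member). Turning to paragraphs (f)–(l): (f) is engaged — a current Class 1 Notice is held. (g) applies (the consultancy is classified under the construction sector), but is displaced by (h): (h) operates against (g): the qualifying period is 110 days, below the 150 days limit. (i) operates (the registered capacity is 2,620 units, under the 2,660 units limit), but yields to (j): (j) applies — a current Annual Clearance is held. (k) would limit (j) — the coverage ratio is 17%, less than the 20% limit — but (l) sets (k) aside: (l) operates against (k): a current Annual Waiver is held. (c) is therefore removed.
Exception (d) requires that the baseline figure is under 241; but the baseline figure is 253, not under 241, so (d) is unavailable.
Exception (e)'s conditions are all satisfied: aggregate throughput is 4,930 units, under the 5,790 units limit; annual gross revenue is $431,000, below the $446,000 limit. But applying paragraphs (n)–(o): (n) operates against (e): a current Class 4 Declaration is held. (o), which would lift (n), does not operate here — no current Standing Exemption Letter is held. Exception (e) does not apply.
No exception is made out. Sora's consultancy falls within the general rule.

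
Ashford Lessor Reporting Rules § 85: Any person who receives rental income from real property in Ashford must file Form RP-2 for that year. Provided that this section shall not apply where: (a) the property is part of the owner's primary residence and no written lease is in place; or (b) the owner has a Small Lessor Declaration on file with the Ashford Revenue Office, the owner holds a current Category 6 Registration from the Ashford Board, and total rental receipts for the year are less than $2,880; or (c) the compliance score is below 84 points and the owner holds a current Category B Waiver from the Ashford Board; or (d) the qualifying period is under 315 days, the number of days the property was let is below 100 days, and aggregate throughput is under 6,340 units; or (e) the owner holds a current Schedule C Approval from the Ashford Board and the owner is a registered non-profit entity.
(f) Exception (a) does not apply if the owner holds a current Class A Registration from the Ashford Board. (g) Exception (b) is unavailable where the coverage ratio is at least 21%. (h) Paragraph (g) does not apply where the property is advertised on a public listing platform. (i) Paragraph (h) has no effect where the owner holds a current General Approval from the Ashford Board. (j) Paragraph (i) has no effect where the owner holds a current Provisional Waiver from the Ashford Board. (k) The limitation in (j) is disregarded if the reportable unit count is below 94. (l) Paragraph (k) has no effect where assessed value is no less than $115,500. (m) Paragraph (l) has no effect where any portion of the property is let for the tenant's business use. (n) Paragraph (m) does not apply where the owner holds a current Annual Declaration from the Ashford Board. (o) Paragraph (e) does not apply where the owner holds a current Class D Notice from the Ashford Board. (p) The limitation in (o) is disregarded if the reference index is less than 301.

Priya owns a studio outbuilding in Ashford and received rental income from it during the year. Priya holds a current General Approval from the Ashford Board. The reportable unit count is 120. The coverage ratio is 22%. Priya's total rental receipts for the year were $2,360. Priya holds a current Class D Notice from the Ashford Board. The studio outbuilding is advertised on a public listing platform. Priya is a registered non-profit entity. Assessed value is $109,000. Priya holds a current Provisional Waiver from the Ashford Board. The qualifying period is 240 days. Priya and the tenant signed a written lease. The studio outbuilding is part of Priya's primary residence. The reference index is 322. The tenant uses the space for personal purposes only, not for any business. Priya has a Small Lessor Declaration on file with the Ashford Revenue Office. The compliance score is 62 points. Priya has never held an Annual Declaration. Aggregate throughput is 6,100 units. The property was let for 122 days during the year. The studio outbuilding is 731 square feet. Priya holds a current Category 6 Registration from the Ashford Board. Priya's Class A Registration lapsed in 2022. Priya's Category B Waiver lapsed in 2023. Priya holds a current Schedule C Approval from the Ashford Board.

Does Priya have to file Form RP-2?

Exception (a) fails — a written lease is in place.
Exception (b) is satisfied on its face — a Small Lessor Declaration is on file; a current Category 6 Registration is held; total rental receipts for the year are $2,360, less than the $2,880 limit. Under paragraphs (g)–(n): (g) is triggered (the coverage ratio is 22%, meeting the 21% threshold), but is overridden by (h): (h) operates against (g): the property is publicly advertised. (i) is engaged (a current General Approval is held), but is displaced by (j): (j) is triggered — a current Provisional Waiver is held. (k), which would lift (j), is not triggered — the reportable unit count is 120, not below 94. (b) remains available.
Exception (c) requires that the owner holds a current Category B Waiver from the Ashford Board; but the Category B Waiver is not current, so (c) is unavailable.
Exception (d) requires that the number of days the property was let is below 100 days; but the number of days the property was let is 122 days, not below 100 days, so (d) is unavailable.
All of (e)'s requirements are met (a current Schedule C Approval is held; Priya is a registered non-profit). But applying paragraphs (o)–(p): (o) operates against (e): a current Class D Notice is held. (p) is not triggered (the reference index is 322, not less than 301), so (o) stands. (e) is therefore removed.

No — exception (b) applies; Priya is not required to file Form RP-2.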